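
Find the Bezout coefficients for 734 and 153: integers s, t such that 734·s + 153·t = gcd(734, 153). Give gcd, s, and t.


Euclidean algorithm on (734, 153) — divide until remainder is 0:
  734 = 4 · 153 + 122
  153 = 1 · 122 + 31
  122 = 3 · 31 + 29
  31 = 1 · 29 + 2
  29 = 14 · 2 + 1
  2 = 2 · 1 + 0
gcd(734, 153) = 1.
Track Bezout coefficients alongside the remainders: start with r₀ = 734 = a·1 + b·0 (s = 1, t = 0) and r₁ = 153 = a·0 + b·1 (s = 0, t = 1); each new remainder r_{k+1} = r_{k-1} − q_k·r_k inherits s_{k+1} = s_{k-1} − q_k·s_k, t_{k+1} = t_{k-1} − q_k·t_k, so r_k = a·s_k + b·t_k at every step:
  q = 4: r = 122, s = 1 − 4·0 = 1, t = 0 − 4·1 = -4  (check: 734·1 + 153·(-4) = 122)
  q = 1: r = 31, s = 0 − 1·1 = -1, t = 1 − 1·(-4) = 5  (check: 734·(-1) + 153·5 = 31)
  q = 3: r = 29, s = 1 − 3·(-1) = 4, t = -4 − 3·5 = -19  (check: 734·4 + 153·(-19) = 29)
  q = 1: r = 2, s = -1 − 1·4 = -5, t = 5 − 1·(-19) = 24  (check: 734·(-5) + 153·24 = 2)
  q = 14: r = 1, s = 4 − 14·(-5) = 74, t = -19 − 14·24 = -355  (check: 734·74 + 153·(-355) = 1)
The row with r = 1 (the gcd) gives the Bezout coefficients s = 74, t = -355.
Result: 734 · (74) + 153 · (-355) = 1.

gcd(734, 153) = 1; s = 74, t = -355 (check: 734·74 + 153·(-355) = 1).


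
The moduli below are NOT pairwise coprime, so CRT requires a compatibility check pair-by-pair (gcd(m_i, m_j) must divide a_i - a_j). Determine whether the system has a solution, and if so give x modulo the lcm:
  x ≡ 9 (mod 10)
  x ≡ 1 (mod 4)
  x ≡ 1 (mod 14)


Moduli 10, 4, 14 are not pairwise coprime, so CRT works modulo lcm(m_i) when all pairwise compatibility conditions hold.
Pairwise compatibility: gcd(m_i, m_j) must divide a_i - a_j for every pair.
Merge one congruence at a time:
  Start: x ≡ 9 (mod 10).
  Combine with x ≡ 1 (mod 4): gcd(10, 4) = 2; 1 - 9 = -8, which IS divisible by 2, so compatible.
    Write x = 9 + 10·t and substitute into x ≡ 1 (mod 4): 10·t ≡ 1 − 9 = -8 (mod 4).
    Divide the congruence (and modulus) by g = 2: 5·t ≡ -4 (mod 2).
    Reduce coefficients mod 2: 1·t ≡ 0 (mod 2).
    So t ≡ 0 (mod 2).
    Then x = 9 + 10·0 = 9, valid modulo lcm(10, 4) = 20: x ≡ 9 (mod 20).
  Combine with x ≡ 1 (mod 14): gcd(20, 14) = 2; 1 - 9 = -8, which IS divisible by 2, so compatible.
    Write x = 9 + 20·t and substitute into x ≡ 1 (mod 14): 20·t ≡ 1 − 9 = -8 (mod 14).
    Divide the congruence (and modulus) by g = 2: 10·t ≡ -4 (mod 7).
    Reduce coefficients mod 7: 3·t ≡ 3 (mod 7).
    The inverse of 3 mod 7 is 5 (since 3·5 = 15 = 2·7 + 1), so t ≡ 5·3 = 15 ≡ 1 (mod 7).
    Then x = 9 + 20·1 = 29, valid modulo lcm(20, 14) = 140: x ≡ 29 (mod 140).
Verify: 29 mod 10 = 9, 29 mod 4 = 1, 29 mod 14 = 1.

x ≡ 29 (mod 140).


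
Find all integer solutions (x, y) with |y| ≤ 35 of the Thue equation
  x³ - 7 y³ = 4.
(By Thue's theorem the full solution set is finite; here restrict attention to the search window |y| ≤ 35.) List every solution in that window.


The equation is x³ - 7y³ = 4. For fixed y, x³ = 7·y³ + 4, so a solution requires the RHS to be a perfect cube.
Strategy: iterate y from -35 to 35, compute RHS = 7·y³ + 4, and check whether it is a (positive or negative) perfect cube.
Check small values of y:
  y = 0: RHS = 4 is not a perfect cube.
  y = 1: RHS = 11 is not a perfect cube.
  y = -1: RHS = -3 is not a perfect cube.
  y = 2: RHS = 60 is not a perfect cube.
  y = -2: RHS = -52 is not a perfect cube.
  y = 3: RHS = 193 is not a perfect cube.
  y = -3: RHS = -185 is not a perfect cube.
Continuing the search up to |y| = 35 finds no solutions either.
No (x, y) in the scanned range satisfies the equation.

No integer solutions with |y| ≤ 35.


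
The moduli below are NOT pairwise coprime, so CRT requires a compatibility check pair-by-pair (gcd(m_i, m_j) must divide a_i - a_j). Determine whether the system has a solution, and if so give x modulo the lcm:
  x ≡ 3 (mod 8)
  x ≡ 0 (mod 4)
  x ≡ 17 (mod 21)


Moduli 8, 4, 21 are not pairwise coprime, so CRT works modulo lcm(m_i) when all pairwise compatibility conditions hold.
Pairwise compatibility: gcd(m_i, m_j) must divide a_i - a_j for every pair.
Merge one congruence at a time:
  Start: x ≡ 3 (mod 8).
  Combine with x ≡ 0 (mod 4): gcd(8, 4) = 4, and 0 - 3 = -3 is NOT divisible by 4.
    ⇒ system is inconsistent (no integer solution).

No solution (the system is inconsistent).


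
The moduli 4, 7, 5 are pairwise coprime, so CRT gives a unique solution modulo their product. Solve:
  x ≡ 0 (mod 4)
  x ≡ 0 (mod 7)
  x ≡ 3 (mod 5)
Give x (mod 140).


Moduli 4, 7, 5 are pairwise coprime; by CRT there is a unique solution modulo M = 4 · 7 · 5 = 140.
Solve pairwise, accumulating the modulus:
  Start with x ≡ 0 (mod 4).
  Combine with x ≡ 0 (mod 7): since gcd(4, 7) = 1, we get a unique residue mod 28.
    Write x = 0 + 4·t and substitute into x ≡ 0 (mod 7): 4·t ≡ 0 − 0 = 0 (mod 7).
    The inverse of 4 mod 7 is 2 (since 4·2 = 8 = 1·7 + 1), so t ≡ 2·0 = 0 ≡ 0 (mod 7).
    Then x = 0 + 4·0 = 0, valid modulo lcm(4, 7) = 28: x ≡ 0 (mod 28).
  Combine with x ≡ 3 (mod 5): since gcd(28, 5) = 1, we get a unique residue mod 140.
    Write x = 0 + 28·t and substitute into x ≡ 3 (mod 5): 28·t ≡ 3 − 0 = 3 (mod 5).
    Reduce coefficients mod 5: 3·t ≡ 3 (mod 5).
    The inverse of 3 mod 5 is 2 (since 3·2 = 6 = 1·5 + 1), so t ≡ 2·3 = 6 ≡ 1 (mod 5).
    Then x = 0 + 28·1 = 28, valid modulo lcm(28, 5) = 140: x ≡ 28 (mod 140).
Verify: 28 mod 4 = 0 ✓, 28 mod 7 = 0 ✓, 28 mod 5 = 3 ✓.

x ≡ 28 (mod 140).


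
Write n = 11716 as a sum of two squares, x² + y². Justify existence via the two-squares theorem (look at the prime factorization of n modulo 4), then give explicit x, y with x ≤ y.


Step 1: Factor n = 11716 = 2^2 · 29 · 101.
Step 2: Check the mod-4 condition on each prime factor: 2 = 2 (special); 29 ≡ 1 (mod 4), exponent 1; 101 ≡ 1 (mod 4), exponent 1.
All primes ≡ 3 (mod 4) appear to even exponent (or don't appear), so by the two-squares theorem n IS expressible as a sum of two squares.
Step 3: Build a representation. Group n = k² · m with k = 2 and m = 29 · 101 = 2929 (a product of primes ≡ 1 (mod 4)); a representation of m scales to one of n via (k·x)² + (k·y)² = k²(x² + y²). Each prime p ≡ 1 (mod 4) is itself a sum of two squares; find a² by testing p − a² for a perfect square:
  29: 29 − 1² = 28, 29 − 2² = 25 = 5² ⇒ 29 = 2² + 5².
  101: 101 − 1² = 100 = 10² ⇒ 101 = 1² + 10².
  Combine using the Brahmagupta–Fibonacci identity (a² + b²)(c² + d²) = (ac − bd)² + (ad + bc)² = (ac + bd)² + (ad − bc)²:
  29 · 101 = 2929: from (2² + 5²)(1² + 10²), take (2·1 − 5·10, 2·10 + 5·1) = (2 − 50, 20 + 5) = (-48, 25); dropping signs (only squares matter) gives (48, 25); check 48² + 25² = 2304 + 625 = 2929 ✓.
  Scale by k = 2: (2·48, 2·25) = (96, 50).
Step 4: Order so x ≤ y and verify: 50² + 96² = 2500 + 9216 = 11716 = n. ✓

n = 11716 = 50² + 96² (one valid representation with x ≤ y).


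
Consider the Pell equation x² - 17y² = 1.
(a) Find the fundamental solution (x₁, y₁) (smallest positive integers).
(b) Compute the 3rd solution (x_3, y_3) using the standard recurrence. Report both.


Step 1: Find the fundamental solution (x₁, y₁) of x² - 17y² = 1.
  Expand √17 as a continued fraction. a₀ = ⌊√17⌋ = 4; iterate m_{k+1} = d_k·a_k − m_k, d_{k+1} = (17 − m_{k+1}²)/d_k, a_{k+1} = ⌊(a₀ + m_{k+1})/d_{k+1}⌋ (starting m₀ = 0, d₀ = 1), with convergents p_k = a_k·p_{k-1} + p_{k-2}, q_k = a_k·q_{k-1} + q_{k-2} (p₋₁ = 1, q₋₁ = 0):
  k = 0: a₀ = 4; p₀/q₀ = 4/1; p₀² − 17·q₀² = 16 − 17 = -1.
  k = 1: m = 4, d = 1, a = ⌊(4 + 4)/1⌋ = 8; p/q = (8·4 + 1)/(8·1 + 0) = 33/8; p² − 17·q² = 1089 − 1088 = 1.
  The first convergent with p² − 17·q² = 1 gives the fundamental solution (x₁, y₁) = (33, 8).
Step 2: Apply the recurrence (x_{n+1}, y_{n+1}) = (x₁x_n + 17y₁y_n, x₁y_n + y₁x_n) repeatedly.
  From (x_1, y_1) = (33, 8): x_2 = 33·33 + 17·8·8 = 2177; y_2 = 33·8 + 8·33 = 528.
  From (x_2, y_2) = (2177, 528): x_3 = 33·2177 + 17·8·528 = 143649; y_3 = 33·528 + 8·2177 = 34840.
Step 3: Verify x_3² - 17·y_3² = 20635035201 - 20635035200 = 1 (should be 1). ✓

(x_1, y_1) = (33, 8); (x_3, y_3) = (143649, 34840).


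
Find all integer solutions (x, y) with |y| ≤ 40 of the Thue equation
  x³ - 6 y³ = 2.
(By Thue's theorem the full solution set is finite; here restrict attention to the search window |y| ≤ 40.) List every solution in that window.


The equation is x³ - 6y³ = 2. For fixed y, x³ = 6·y³ + 2, so a solution requires the RHS to be a perfect cube.
Strategy: iterate y from -40 to 40, compute RHS = 6·y³ + 2, and check whether it is a (positive or negative) perfect cube.
Check small values of y:
  y = 0: RHS = 2 is not a perfect cube.
  y = 1: RHS = 8 = (2)³ ⇒ x = 2 works.
  y = -1: RHS = -4 is not a perfect cube.
  y = 2: RHS = 50 is not a perfect cube.
  y = -2: RHS = -46 is not a perfect cube.
  y = 3: RHS = 164 is not a perfect cube.
  y = -3: RHS = -160 is not a perfect cube.
Continuing the search up to |y| = 40 finds no further solutions beyond those listed.
Collected solutions: (2, 1).

Solutions (with |y| ≤ 40): (2, 1).


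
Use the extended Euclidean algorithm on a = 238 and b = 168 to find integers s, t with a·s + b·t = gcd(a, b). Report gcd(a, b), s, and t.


Euclidean algorithm on (238, 168) — divide until remainder is 0:
  238 = 1 · 168 + 70
  168 = 2 · 70 + 28
  70 = 2 · 28 + 14
  28 = 2 · 14 + 0
gcd(238, 168) = 14.
Track Bezout coefficients alongside the remainders: start with r₀ = 238 = a·1 + b·0 (s = 1, t = 0) and r₁ = 168 = a·0 + b·1 (s = 0, t = 1); each new remainder r_{k+1} = r_{k-1} − q_k·r_k inherits s_{k+1} = s_{k-1} − q_k·s_k, t_{k+1} = t_{k-1} − q_k·t_k, so r_k = a·s_k + b·t_k at every step:
  q = 1: r = 70, s = 1 − 1·0 = 1, t = 0 − 1·1 = -1  (check: 238·1 + 168·(-1) = 70)
  q = 2: r = 28, s = 0 − 2·1 = -2, t = 1 − 2·(-1) = 3  (check: 238·(-2) + 168·3 = 28)
  q = 2: r = 14, s = 1 − 2·(-2) = 5, t = -1 − 2·3 = -7  (check: 238·5 + 168·(-7) = 14)
The row with r = 14 (the gcd) gives the Bezout coefficients s = 5, t = -7.
Result: 238 · (5) + 168 · (-7) = 14.

gcd(238, 168) = 14; s = 5, t = -7 (check: 238·5 + 168·(-7) = 14).


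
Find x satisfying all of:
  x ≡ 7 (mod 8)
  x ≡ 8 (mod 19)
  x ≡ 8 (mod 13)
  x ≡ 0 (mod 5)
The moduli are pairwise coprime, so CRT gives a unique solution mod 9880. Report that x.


Product of moduli M = 8 · 19 · 13 · 5 = 9880.
Merge one congruence at a time:
  Start: x ≡ 7 (mod 8).
  Combine with x ≡ 8 (mod 19); new modulus lcm = 152.
    Write x = 7 + 8·t and substitute into x ≡ 8 (mod 19): 8·t ≡ 8 − 7 = 1 (mod 19).
    The inverse of 8 mod 19 is 12 (since 8·12 = 96 = 5·19 + 1), so t ≡ 12·1 = 12 ≡ 12 (mod 19).
    Then x = 7 + 8·12 = 103, valid modulo lcm(8, 19) = 152: x ≡ 103 (mod 152).
  Combine with x ≡ 8 (mod 13); new modulus lcm = 1976.
    Write x = 103 + 152·t and substitute into x ≡ 8 (mod 13): 152·t ≡ 8 − 103 = -95 (mod 13).
    Reduce coefficients mod 13: 9·t ≡ 9 (mod 13).
    The inverse of 9 mod 13 is 3 (since 9·3 = 27 = 2·13 + 1), so t ≡ 3·9 = 27 ≡ 1 (mod 13).
    Then x = 103 + 152·1 = 255, valid modulo lcm(152, 13) = 1976: x ≡ 255 (mod 1976).
  Combine with x ≡ 0 (mod 5); new modulus lcm = 9880.
    Write x = 255 + 1976·t and substitute into x ≡ 0 (mod 5): 1976·t ≡ 0 − 255 = -255 (mod 5).
    Reduce coefficients mod 5: 1·t ≡ 0 (mod 5).
    So t ≡ 0 (mod 5).
    Then x = 255 + 1976·0 = 255, valid modulo lcm(1976, 5) = 9880: x ≡ 255 (mod 9880).
Verify against each original: 255 mod 8 = 7, 255 mod 19 = 8, 255 mod 13 = 8, 255 mod 5 = 0.

x ≡ 255 (mod 9880).


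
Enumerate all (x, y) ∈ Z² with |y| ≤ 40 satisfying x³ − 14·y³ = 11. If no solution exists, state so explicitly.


The equation is x³ - 14y³ = 11. For fixed y, x³ = 14·y³ + 11, so a solution requires the RHS to be a perfect cube.
Strategy: iterate y from -40 to 40, compute RHS = 14·y³ + 11, and check whether it is a (positive or negative) perfect cube.
Check small values of y:
  y = 0: RHS = 11 is not a perfect cube.
  y = 1: RHS = 25 is not a perfect cube.
  y = -1: RHS = -3 is not a perfect cube.
  y = 2: RHS = 123 is not a perfect cube.
  y = -2: RHS = -101 is not a perfect cube.
  y = 3: RHS = 389 is not a perfect cube.
  y = -3: RHS = -367 is not a perfect cube.
Continuing the search up to |y| = 40 finds no solutions either.
No (x, y) in the scanned range satisfies the equation.

No integer solutions with |y| ≤ 40.


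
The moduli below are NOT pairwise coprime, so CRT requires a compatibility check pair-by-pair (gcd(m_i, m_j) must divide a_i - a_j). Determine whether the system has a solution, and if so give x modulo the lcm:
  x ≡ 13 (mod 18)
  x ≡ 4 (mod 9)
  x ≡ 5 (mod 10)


Moduli 18, 9, 10 are not pairwise coprime, so CRT works modulo lcm(m_i) when all pairwise compatibility conditions hold.
Pairwise compatibility: gcd(m_i, m_j) must divide a_i - a_j for every pair.
Merge one congruence at a time:
  Start: x ≡ 13 (mod 18).
  Combine with x ≡ 4 (mod 9): gcd(18, 9) = 9; 4 - 13 = -9, which IS divisible by 9, so compatible.
    Write x = 13 + 18·t and substitute into x ≡ 4 (mod 9): 18·t ≡ 4 − 13 = -9 (mod 9).
    Divide the congruence (and modulus) by g = 9: 2·t ≡ -1 (mod 1).
    Modulo 1 every t works; take t = 0.
    Then x = 13 + 18·0 = 13, valid modulo lcm(18, 9) = 18: x ≡ 13 (mod 18).
  Combine with x ≡ 5 (mod 10): gcd(18, 10) = 2; 5 - 13 = -8, which IS divisible by 2, so compatible.
    Write x = 13 + 18·t and substitute into x ≡ 5 (mod 10): 18·t ≡ 5 − 13 = -8 (mod 10).
    Divide the congruence (and modulus) by g = 2: 9·t ≡ -4 (mod 5).
    Reduce coefficients mod 5: 4·t ≡ 1 (mod 5).
    The inverse of 4 mod 5 is 4 (since 4·4 = 16 = 3·5 + 1), so t ≡ 4·1 = 4 ≡ 4 (mod 5).
    Then x = 13 + 18·4 = 85, valid modulo lcm(18, 10) = 90: x ≡ 85 (mod 90).
Verify: 85 mod 18 = 13, 85 mod 9 = 4, 85 mod 10 = 5.

x ≡ 85 (mod 90).


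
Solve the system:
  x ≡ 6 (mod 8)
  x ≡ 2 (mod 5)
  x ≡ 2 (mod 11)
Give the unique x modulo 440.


Moduli 8, 5, 11 are pairwise coprime; by CRT there is a unique solution modulo M = 8 · 5 · 11 = 440.
Solve pairwise, accumulating the modulus:
  Start with x ≡ 6 (mod 8).
  Combine with x ≡ 2 (mod 5): since gcd(8, 5) = 1, we get a unique residue mod 40.
    Write x = 6 + 8·t and substitute into x ≡ 2 (mod 5): 8·t ≡ 2 − 6 = -4 (mod 5).
    Reduce coefficients mod 5: 3·t ≡ 1 (mod 5).
    The inverse of 3 mod 5 is 2 (since 3·2 = 6 = 1·5 + 1), so t ≡ 2·1 = 2 ≡ 2 (mod 5).
    Then x = 6 + 8·2 = 22, valid modulo lcm(8, 5) = 40: x ≡ 22 (mod 40).
  Combine with x ≡ 2 (mod 11): since gcd(40, 11) = 1, we get a unique residue mod 440.
    Write x = 22 + 40·t and substitute into x ≡ 2 (mod 11): 40·t ≡ 2 − 22 = -20 (mod 11).
    Reduce coefficients mod 11: 7·t ≡ 2 (mod 11).
    The inverse of 7 mod 11 is 8 (since 7·8 = 56 = 5·11 + 1), so t ≡ 8·2 = 16 ≡ 5 (mod 11).
    Then x = 22 + 40·5 = 222, valid modulo lcm(40, 11) = 440: x ≡ 222 (mod 440).
Verify: 222 mod 8 = 6 ✓, 222 mod 5 = 2 ✓, 222 mod 11 = 2 ✓.

x ≡ 222 (mod 440).


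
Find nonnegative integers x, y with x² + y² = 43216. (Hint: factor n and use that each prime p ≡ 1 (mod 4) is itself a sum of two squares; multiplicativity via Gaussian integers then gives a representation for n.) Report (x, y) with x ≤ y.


Step 1: Factor n = 43216 = 2^4 · 37 · 73.
Step 2: Check the mod-4 condition on each prime factor: 2 = 2 (special); 37 ≡ 1 (mod 4), exponent 1; 73 ≡ 1 (mod 4), exponent 1.
All primes ≡ 3 (mod 4) appear to even exponent (or don't appear), so by the two-squares theorem n IS expressible as a sum of two squares.
Step 3: Build a representation. Group n = k² · m with k = 4 and m = 37 · 73 = 2701 (a product of primes ≡ 1 (mod 4)); a representation of m scales to one of n via (k·x)² + (k·y)² = k²(x² + y²). Each prime p ≡ 1 (mod 4) is itself a sum of two squares; find a² by testing p − a² for a perfect square:
  37: 37 − 1² = 36 = 6² ⇒ 37 = 1² + 6².
  73: 73 − 1² = 72, 73 − 2² = 69, 73 − 3² = 64 = 8² ⇒ 73 = 3² + 8².
  Combine using the Brahmagupta–Fibonacci identity (a² + b²)(c² + d²) = (ac − bd)² + (ad + bc)² = (ac + bd)² + (ad − bc)²:
  37 · 73 = 2701: from (1² + 6²)(3² + 8²), take (1·3 − 6·8, 1·8 + 6·3) = (3 − 48, 8 + 18) = (-45, 26); dropping signs (only squares matter) gives (45, 26); check 45² + 26² = 2025 + 676 = 2701 ✓.
  Scale by k = 4: (4·45, 4·26) = (180, 104).
Step 4: Order so x ≤ y and verify: 104² + 180² = 10816 + 32400 = 43216 = n. ✓

n = 43216 = 104² + 180² (one valid representation with x ≤ y).


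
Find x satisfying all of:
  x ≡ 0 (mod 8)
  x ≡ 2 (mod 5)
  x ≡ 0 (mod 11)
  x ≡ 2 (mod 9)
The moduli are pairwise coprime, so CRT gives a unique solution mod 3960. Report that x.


Product of moduli M = 8 · 5 · 11 · 9 = 3960.
Merge one congruence at a time:
  Start: x ≡ 0 (mod 8).
  Combine with x ≡ 2 (mod 5); new modulus lcm = 40.
    Write x = 0 + 8·t and substitute into x ≡ 2 (mod 5): 8·t ≡ 2 − 0 = 2 (mod 5).
    Reduce coefficients mod 5: 3·t ≡ 2 (mod 5).
    The inverse of 3 mod 5 is 2 (since 3·2 = 6 = 1·5 + 1), so t ≡ 2·2 = 4 ≡ 4 (mod 5).
    Then x = 0 + 8·4 = 32, valid modulo lcm(8, 5) = 40: x ≡ 32 (mod 40).
  Combine with x ≡ 0 (mod 11); new modulus lcm = 440.
    Write x = 32 + 40·t and substitute into x ≡ 0 (mod 11): 40·t ≡ 0 − 32 = -32 (mod 11).
    Reduce coefficients mod 11: 7·t ≡ 1 (mod 11).
    The inverse of 7 mod 11 is 8 (since 7·8 = 56 = 5·11 + 1), so t ≡ 8·1 = 8 ≡ 8 (mod 11).
    Then x = 32 + 40·8 = 352, valid modulo lcm(40, 11) = 440: x ≡ 352 (mod 440).
  Combine with x ≡ 2 (mod 9); new modulus lcm = 3960.
    Write x = 352 + 440·t and substitute into x ≡ 2 (mod 9): 440·t ≡ 2 − 352 = -350 (mod 9).
    Reduce coefficients mod 9: 8·t ≡ 1 (mod 9).
    The inverse of 8 mod 9 is 8 (since 8·8 = 64 = 7·9 + 1), so t ≡ 8·1 = 8 ≡ 8 (mod 9).
    Then x = 352 + 440·8 = 3872, valid modulo lcm(440, 9) = 3960: x ≡ 3872 (mod 3960).
Verify against each original: 3872 mod 8 = 0, 3872 mod 5 = 2, 3872 mod 11 = 0, 3872 mod 9 = 2.

x ≡ 3872 (mod 3960).


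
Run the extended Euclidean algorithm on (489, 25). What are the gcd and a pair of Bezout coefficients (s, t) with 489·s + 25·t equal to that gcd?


Euclidean algorithm on (489, 25) — divide until remainder is 0:
  489 = 19 · 25 + 14
  25 = 1 · 14 + 11
  14 = 1 · 11 + 3
  11 = 3 · 3 + 2
  3 = 1 · 2 + 1
  2 = 2 · 1 + 0
gcd(489, 25) = 1.
Track Bezout coefficients alongside the remainders: start with r₀ = 489 = a·1 + b·0 (s = 1, t = 0) and r₁ = 25 = a·0 + b·1 (s = 0, t = 1); each new remainder r_{k+1} = r_{k-1} − q_k·r_k inherits s_{k+1} = s_{k-1} − q_k·s_k, t_{k+1} = t_{k-1} − q_k·t_k, so r_k = a·s_k + b·t_k at every step:
  q = 19: r = 14, s = 1 − 19·0 = 1, t = 0 − 19·1 = -19  (check: 489·1 + 25·(-19) = 14)
  q = 1: r = 11, s = 0 − 1·1 = -1, t = 1 − 1·(-19) = 20  (check: 489·(-1) + 25·20 = 11)
  q = 1: r = 3, s = 1 − 1·(-1) = 2, t = -19 − 1·20 = -39  (check: 489·2 + 25·(-39) = 3)
  q = 3: r = 2, s = -1 − 3·2 = -7, t = 20 − 3·(-39) = 137  (check: 489·(-7) + 25·137 = 2)
  q = 1: r = 1, s = 2 − 1·(-7) = 9, t = -39 − 1·137 = -176  (check: 489·9 + 25·(-176) = 1)
The row with r = 1 (the gcd) gives the Bezout coefficients s = 9, t = -176.
Result: 489 · (9) + 25 · (-176) = 1.

gcd(489, 25) = 1; s = 9, t = -176 (check: 489·9 + 25·(-176) = 1).


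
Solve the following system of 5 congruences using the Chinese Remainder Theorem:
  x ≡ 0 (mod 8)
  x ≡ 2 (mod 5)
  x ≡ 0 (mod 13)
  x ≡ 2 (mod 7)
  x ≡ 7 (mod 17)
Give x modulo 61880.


Product of moduli M = 8 · 5 · 13 · 7 · 17 = 61880.
Merge one congruence at a time:
  Start: x ≡ 0 (mod 8).
  Combine with x ≡ 2 (mod 5); new modulus lcm = 40.
    Write x = 0 + 8·t and substitute into x ≡ 2 (mod 5): 8·t ≡ 2 − 0 = 2 (mod 5).
    Reduce coefficients mod 5: 3·t ≡ 2 (mod 5).
    The inverse of 3 mod 5 is 2 (since 3·2 = 6 = 1·5 + 1), so t ≡ 2·2 = 4 ≡ 4 (mod 5).
    Then x = 0 + 8·4 = 32, valid modulo lcm(8, 5) = 40: x ≡ 32 (mod 40).
  Combine with x ≡ 0 (mod 13); new modulus lcm = 520.
    Write x = 32 + 40·t and substitute into x ≡ 0 (mod 13): 40·t ≡ 0 − 32 = -32 (mod 13).
    Reduce coefficients mod 13: 1·t ≡ 7 (mod 13).
    So t ≡ 7 (mod 13).
    Then x = 32 + 40·7 = 312, valid modulo lcm(40, 13) = 520: x ≡ 312 (mod 520).
  Combine with x ≡ 2 (mod 7); new modulus lcm = 3640.
    Write x = 312 + 520·t and substitute into x ≡ 2 (mod 7): 520·t ≡ 2 − 312 = -310 (mod 7).
    Reduce coefficients mod 7: 2·t ≡ 5 (mod 7).
    The inverse of 2 mod 7 is 4 (since 2·4 = 8 = 1·7 + 1), so t ≡ 4·5 = 20 ≡ 6 (mod 7).
    Then x = 312 + 520·6 = 3432, valid modulo lcm(520, 7) = 3640: x ≡ 3432 (mod 3640).
  Combine with x ≡ 7 (mod 17); new modulus lcm = 61880.
    Write x = 3432 + 3640·t and substitute into x ≡ 7 (mod 17): 3640·t ≡ 7 − 3432 = -3425 (mod 17).
    Reduce coefficients mod 17: 2·t ≡ 9 (mod 17).
    The inverse of 2 mod 17 is 9 (since 2·9 = 18 = 1·17 + 1), so t ≡ 9·9 = 81 ≡ 13 (mod 17).
    Then x = 3432 + 3640·13 = 50752, valid modulo lcm(3640, 17) = 61880: x ≡ 50752 (mod 61880).
Verify against each original: 50752 mod 8 = 0, 50752 mod 5 = 2, 50752 mod 13 = 0, 50752 mod 7 = 2, 50752 mod 17 = 7.

x ≡ 50752 (mod 61880).


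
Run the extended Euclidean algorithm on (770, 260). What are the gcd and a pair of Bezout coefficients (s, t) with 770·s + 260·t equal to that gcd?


Euclidean algorithm on (770, 260) — divide until remainder is 0:
  770 = 2 · 260 + 250
  260 = 1 · 250 + 10
  250 = 25 · 10 + 0
gcd(770, 260) = 10.
Track Bezout coefficients alongside the remainders: start with r₀ = 770 = a·1 + b·0 (s = 1, t = 0) and r₁ = 260 = a·0 + b·1 (s = 0, t = 1); each new remainder r_{k+1} = r_{k-1} − q_k·r_k inherits s_{k+1} = s_{k-1} − q_k·s_k, t_{k+1} = t_{k-1} − q_k·t_k, so r_k = a·s_k + b·t_k at every step:
  q = 2: r = 250, s = 1 − 2·0 = 1, t = 0 − 2·1 = -2  (check: 770·1 + 260·(-2) = 250)
  q = 1: r = 10, s = 0 − 1·1 = -1, t = 1 − 1·(-2) = 3  (check: 770·(-1) + 260·3 = 10)
The row with r = 10 (the gcd) gives the Bezout coefficients s = -1, t = 3.
Result: 770 · (-1) + 260 · (3) = 10.

gcd(770, 260) = 10; s = -1, t = 3 (check: 770·(-1) + 260·3 = 10).


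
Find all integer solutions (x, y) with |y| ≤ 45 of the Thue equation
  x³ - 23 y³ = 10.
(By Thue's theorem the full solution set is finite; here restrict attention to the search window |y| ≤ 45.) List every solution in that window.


The equation is x³ - 23y³ = 10. For fixed y, x³ = 23·y³ + 10, so a solution requires the RHS to be a perfect cube.
Strategy: iterate y from -45 to 45, compute RHS = 23·y³ + 10, and check whether it is a (positive or negative) perfect cube.
Check small values of y:
  y = 0: RHS = 10 is not a perfect cube.
  y = 1: RHS = 33 is not a perfect cube.
  y = -1: RHS = -13 is not a perfect cube.
  y = 2: RHS = 194 is not a perfect cube.
  y = -2: RHS = -174 is not a perfect cube.
  y = 3: RHS = 631 is not a perfect cube.
  y = -3: RHS = -611 is not a perfect cube.
Continuing the search up to |y| = 45 finds no solutions either.
No (x, y) in the scanned range satisfies the equation.

No integer solutions with |y| ≤ 45.


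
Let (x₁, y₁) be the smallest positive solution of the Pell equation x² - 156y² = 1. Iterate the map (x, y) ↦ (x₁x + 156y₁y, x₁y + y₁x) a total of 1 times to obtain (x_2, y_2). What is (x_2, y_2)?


Step 1: Find the fundamental solution (x₁, y₁) of x² - 156y² = 1.
  Expand √156 as a continued fraction. a₀ = ⌊√156⌋ = 12; iterate m_{k+1} = d_k·a_k − m_k, d_{k+1} = (156 − m_{k+1}²)/d_k, a_{k+1} = ⌊(a₀ + m_{k+1})/d_{k+1}⌋ (starting m₀ = 0, d₀ = 1), with convergents p_k = a_k·p_{k-1} + p_{k-2}, q_k = a_k·q_{k-1} + q_{k-2} (p₋₁ = 1, q₋₁ = 0):
  k = 0: a₀ = 12; p₀/q₀ = 12/1; p₀² − 156·q₀² = 144 − 156 = -12.
  k = 1: m = 12, d = 12, a = ⌊(12 + 12)/12⌋ = 2; p/q = (2·12 + 1)/(2·1 + 0) = 25/2; p² − 156·q² = 625 − 624 = 1.
  The first convergent with p² − 156·q² = 1 gives the fundamental solution (x₁, y₁) = (25, 2).
Step 2: Apply the recurrence (x_{n+1}, y_{n+1}) = (x₁x_n + 156y₁y_n, x₁y_n + y₁x_n) repeatedly.
  From (x_1, y_1) = (25, 2): x_2 = 25·25 + 156·2·2 = 1249; y_2 = 25·2 + 2·25 = 100.
Step 3: Verify x_2² - 156·y_2² = 1560001 - 1560000 = 1 (should be 1). ✓

(x_1, y_1) = (25, 2); (x_2, y_2) = (1249, 100).


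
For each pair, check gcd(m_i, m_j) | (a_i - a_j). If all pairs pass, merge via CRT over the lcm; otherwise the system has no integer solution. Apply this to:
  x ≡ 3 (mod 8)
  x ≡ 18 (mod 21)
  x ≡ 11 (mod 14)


Moduli 8, 21, 14 are not pairwise coprime, so CRT works modulo lcm(m_i) when all pairwise compatibility conditions hold.
Pairwise compatibility: gcd(m_i, m_j) must divide a_i - a_j for every pair.
Merge one congruence at a time:
  Start: x ≡ 3 (mod 8).
  Combine with x ≡ 18 (mod 21): gcd(8, 21) = 1; 18 - 3 = 15, which IS divisible by 1, so compatible.
    Write x = 3 + 8·t and substitute into x ≡ 18 (mod 21): 8·t ≡ 18 − 3 = 15 (mod 21).
    The inverse of 8 mod 21 is 8 (since 8·8 = 64 = 3·21 + 1), so t ≡ 8·15 = 120 ≡ 15 (mod 21).
    Then x = 3 + 8·15 = 123, valid modulo lcm(8, 21) = 168: x ≡ 123 (mod 168).
  Combine with x ≡ 11 (mod 14): gcd(168, 14) = 14; 11 - 123 = -112, which IS divisible by 14, so compatible.
    Write x = 123 + 168·t and substitute into x ≡ 11 (mod 14): 168·t ≡ 11 − 123 = -112 (mod 14).
    Divide the congruence (and modulus) by g = 14: 12·t ≡ -8 (mod 1).
    Modulo 1 every t works; take t = 0.
    Then x = 123 + 168·0 = 123, valid modulo lcm(168, 14) = 168: x ≡ 123 (mod 168).
Verify: 123 mod 8 = 3, 123 mod 21 = 18, 123 mod 14 = 11.

x ≡ 123 (mod 168).


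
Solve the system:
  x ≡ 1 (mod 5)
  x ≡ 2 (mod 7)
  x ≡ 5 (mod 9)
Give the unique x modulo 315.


Moduli 5, 7, 9 are pairwise coprime; by CRT there is a unique solution modulo M = 5 · 7 · 9 = 315.
Solve pairwise, accumulating the modulus:
  Start with x ≡ 1 (mod 5).
  Combine with x ≡ 2 (mod 7): since gcd(5, 7) = 1, we get a unique residue mod 35.
    Write x = 1 + 5·t and substitute into x ≡ 2 (mod 7): 5·t ≡ 2 − 1 = 1 (mod 7).
    The inverse of 5 mod 7 is 3 (since 5·3 = 15 = 2·7 + 1), so t ≡ 3·1 = 3 ≡ 3 (mod 7).
    Then x = 1 + 5·3 = 16, valid modulo lcm(5, 7) = 35: x ≡ 16 (mod 35).
  Combine with x ≡ 5 (mod 9): since gcd(35, 9) = 1, we get a unique residue mod 315.
    Write x = 16 + 35·t and substitute into x ≡ 5 (mod 9): 35·t ≡ 5 − 16 = -11 (mod 9).
    Reduce coefficients mod 9: 8·t ≡ 7 (mod 9).
    The inverse of 8 mod 9 is 8 (since 8·8 = 64 = 7·9 + 1), so t ≡ 8·7 = 56 ≡ 2 (mod 9).
    Then x = 16 + 35·2 = 86, valid modulo lcm(35, 9) = 315: x ≡ 86 (mod 315).
Verify: 86 mod 5 = 1 ✓, 86 mod 7 = 2 ✓, 86 mod 9 = 5 ✓.

x ≡ 86 (mod 315).


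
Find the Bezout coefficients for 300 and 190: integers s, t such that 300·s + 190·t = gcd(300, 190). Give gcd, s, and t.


Euclidean algorithm on (300, 190) — divide until remainder is 0:
  300 = 1 · 190 + 110
  190 = 1 · 110 + 80
  110 = 1 · 80 + 30
  80 = 2 · 30 + 20
  30 = 1 · 20 + 10
  20 = 2 · 10 + 0
gcd(300, 190) = 10.
Track Bezout coefficients alongside the remainders: start with r₀ = 300 = a·1 + b·0 (s = 1, t = 0) and r₁ = 190 = a·0 + b·1 (s = 0, t = 1); each new remainder r_{k+1} = r_{k-1} − q_k·r_k inherits s_{k+1} = s_{k-1} − q_k·s_k, t_{k+1} = t_{k-1} − q_k·t_k, so r_k = a·s_k + b·t_k at every step:
  q = 1: r = 110, s = 1 − 1·0 = 1, t = 0 − 1·1 = -1  (check: 300·1 + 190·(-1) = 110)
  q = 1: r = 80, s = 0 − 1·1 = -1, t = 1 − 1·(-1) = 2  (check: 300·(-1) + 190·2 = 80)
  q = 1: r = 30, s = 1 − 1·(-1) = 2, t = -1 − 1·2 = -3  (check: 300·2 + 190·(-3) = 30)
  q = 2: r = 20, s = -1 − 2·2 = -5, t = 2 − 2·(-3) = 8  (check: 300·(-5) + 190·8 = 20)
  q = 1: r = 10, s = 2 − 1·(-5) = 7, t = -3 − 1·8 = -11  (check: 300·7 + 190·(-11) = 10)
The row with r = 10 (the gcd) gives the Bezout coefficients s = 7, t = -11.
Result: 300 · (7) + 190 · (-11) = 10.

gcd(300, 190) = 10; s = 7, t = -11 (check: 300·7 + 190·(-11) = 10).


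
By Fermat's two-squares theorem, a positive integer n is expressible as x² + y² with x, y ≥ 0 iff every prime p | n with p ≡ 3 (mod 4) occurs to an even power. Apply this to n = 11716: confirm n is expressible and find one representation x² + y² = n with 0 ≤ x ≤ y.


Step 1: Factor n = 11716 = 2^2 · 29 · 101.
Step 2: Check the mod-4 condition on each prime factor: 2 = 2 (special); 29 ≡ 1 (mod 4), exponent 1; 101 ≡ 1 (mod 4), exponent 1.
All primes ≡ 3 (mod 4) appear to even exponent (or don't appear), so by the two-squares theorem n IS expressible as a sum of two squares.
Step 3: Build a representation. Group n = k² · m with k = 2 and m = 29 · 101 = 2929 (a product of primes ≡ 1 (mod 4)); a representation of m scales to one of n via (k·x)² + (k·y)² = k²(x² + y²). Each prime p ≡ 1 (mod 4) is itself a sum of two squares; find a² by testing p − a² for a perfect square:
  29: 29 − 1² = 28, 29 − 2² = 25 = 5² ⇒ 29 = 2² + 5².
  101: 101 − 1² = 100 = 10² ⇒ 101 = 1² + 10².
  Combine using the Brahmagupta–Fibonacci identity (a² + b²)(c² + d²) = (ac − bd)² + (ad + bc)² = (ac + bd)² + (ad − bc)²:
  29 · 101 = 2929: from (2² + 5²)(1² + 10²), take (2·1 − 5·10, 2·10 + 5·1) = (2 − 50, 20 + 5) = (-48, 25); dropping signs (only squares matter) gives (48, 25); check 48² + 25² = 2304 + 625 = 2929 ✓.
  Scale by k = 2: (2·48, 2·25) = (96, 50).
Step 4: Order so x ≤ y and verify: 50² + 96² = 2500 + 9216 = 11716 = n. ✓

n = 11716 = 50² + 96² (one valid representation with x ≤ y).


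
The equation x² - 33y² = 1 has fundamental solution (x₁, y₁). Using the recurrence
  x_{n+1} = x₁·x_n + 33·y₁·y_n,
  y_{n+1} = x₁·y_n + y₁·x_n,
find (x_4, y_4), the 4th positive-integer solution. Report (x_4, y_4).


Step 1: Find the fundamental solution (x₁, y₁) of x² - 33y² = 1.
  Expand √33 as a continued fraction. a₀ = ⌊√33⌋ = 5; iterate m_{k+1} = d_k·a_k − m_k, d_{k+1} = (33 − m_{k+1}²)/d_k, a_{k+1} = ⌊(a₀ + m_{k+1})/d_{k+1}⌋ (starting m₀ = 0, d₀ = 1), with convergents p_k = a_k·p_{k-1} + p_{k-2}, q_k = a_k·q_{k-1} + q_{k-2} (p₋₁ = 1, q₋₁ = 0):
  k = 0: a₀ = 5; p₀/q₀ = 5/1; p₀² − 33·q₀² = 25 − 33 = -8.
  k = 1: m = 5, d = 8, a = ⌊(5 + 5)/8⌋ = 1; p/q = (1·5 + 1)/(1·1 + 0) = 6/1; p² − 33·q² = 36 − 33 = 3.
  k = 2: m = 3, d = 3, a = ⌊(5 + 3)/3⌋ = 2; p/q = (2·6 + 5)/(2·1 + 1) = 17/3; p² − 33·q² = 289 − 297 = -8.
  k = 3: m = 3, d = 8, a = ⌊(5 + 3)/8⌋ = 1; p/q = (1·17 + 6)/(1·3 + 1) = 23/4; p² − 33·q² = 529 − 528 = 1.
  The first convergent with p² − 33·q² = 1 gives the fundamental solution (x₁, y₁) = (23, 4).
Step 2: Apply the recurrence (x_{n+1}, y_{n+1}) = (x₁x_n + 33y₁y_n, x₁y_n + y₁x_n) repeatedly.
  From (x_1, y_1) = (23, 4): x_2 = 23·23 + 33·4·4 = 1057; y_2 = 23·4 + 4·23 = 184.
  From (x_2, y_2) = (1057, 184): x_3 = 23·1057 + 33·4·184 = 48599; y_3 = 23·184 + 4·1057 = 8460.
  From (x_3, y_3) = (48599, 8460): x_4 = 23·48599 + 33·4·8460 = 2234497; y_4 = 23·8460 + 4·48599 = 388976.
Step 3: Verify x_4² - 33·y_4² = 4992976843009 - 4992976843008 = 1 (should be 1). ✓

(x_1, y_1) = (23, 4); (x_4, y_4) = (2234497, 388976).


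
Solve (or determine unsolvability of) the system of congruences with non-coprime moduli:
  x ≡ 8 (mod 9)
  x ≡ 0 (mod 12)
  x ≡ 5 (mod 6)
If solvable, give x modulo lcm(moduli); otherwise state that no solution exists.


Moduli 9, 12, 6 are not pairwise coprime, so CRT works modulo lcm(m_i) when all pairwise compatibility conditions hold.
Pairwise compatibility: gcd(m_i, m_j) must divide a_i - a_j for every pair.
Merge one congruence at a time:
  Start: x ≡ 8 (mod 9).
  Combine with x ≡ 0 (mod 12): gcd(9, 12) = 3, and 0 - 8 = -8 is NOT divisible by 3.
    ⇒ system is inconsistent (no integer solution).

No solution (the system is inconsistent).


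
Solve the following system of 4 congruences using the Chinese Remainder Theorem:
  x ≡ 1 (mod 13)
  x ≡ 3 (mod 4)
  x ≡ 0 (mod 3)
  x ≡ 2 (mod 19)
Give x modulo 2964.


Product of moduli M = 13 · 4 · 3 · 19 = 2964.
Merge one congruence at a time:
  Start: x ≡ 1 (mod 13).
  Combine with x ≡ 3 (mod 4); new modulus lcm = 52.
    Write x = 1 + 13·t and substitute into x ≡ 3 (mod 4): 13·t ≡ 3 − 1 = 2 (mod 4).
    Reduce coefficients mod 4: 1·t ≡ 2 (mod 4).
    So t ≡ 2 (mod 4).
    Then x = 1 + 13·2 = 27, valid modulo lcm(13, 4) = 52: x ≡ 27 (mod 52).
  Combine with x ≡ 0 (mod 3); new modulus lcm = 156.
    Write x = 27 + 52·t and substitute into x ≡ 0 (mod 3): 52·t ≡ 0 − 27 = -27 (mod 3).
    Reduce coefficients mod 3: 1·t ≡ 0 (mod 3).
    So t ≡ 0 (mod 3).
    Then x = 27 + 52·0 = 27, valid modulo lcm(52, 3) = 156: x ≡ 27 (mod 156).
  Combine with x ≡ 2 (mod 19); new modulus lcm = 2964.
    Write x = 27 + 156·t and substitute into x ≡ 2 (mod 19): 156·t ≡ 2 − 27 = -25 (mod 19).
    Reduce coefficients mod 19: 4·t ≡ 13 (mod 19).
    The inverse of 4 mod 19 is 5 (since 4·5 = 20 = 1·19 + 1), so t ≡ 5·13 = 65 ≡ 8 (mod 19).
    Then x = 27 + 156·8 = 1275, valid modulo lcm(156, 19) = 2964: x ≡ 1275 (mod 2964).
Verify against each original: 1275 mod 13 = 1, 1275 mod 4 = 3, 1275 mod 3 = 0, 1275 mod 19 = 2.

x ≡ 1275 (mod 2964).


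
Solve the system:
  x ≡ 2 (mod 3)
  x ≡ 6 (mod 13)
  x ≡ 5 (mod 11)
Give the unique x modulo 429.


Moduli 3, 13, 11 are pairwise coprime; by CRT there is a unique solution modulo M = 3 · 13 · 11 = 429.
Solve pairwise, accumulating the modulus:
  Start with x ≡ 2 (mod 3).
  Combine with x ≡ 6 (mod 13): since gcd(3, 13) = 1, we get a unique residue mod 39.
    Write x = 2 + 3·t and substitute into x ≡ 6 (mod 13): 3·t ≡ 6 − 2 = 4 (mod 13).
    The inverse of 3 mod 13 is 9 (since 3·9 = 27 = 2·13 + 1), so t ≡ 9·4 = 36 ≡ 10 (mod 13).
    Then x = 2 + 3·10 = 32, valid modulo lcm(3, 13) = 39: x ≡ 32 (mod 39).
  Combine with x ≡ 5 (mod 11): since gcd(39, 11) = 1, we get a unique residue mod 429.
    Write x = 32 + 39·t and substitute into x ≡ 5 (mod 11): 39·t ≡ 5 − 32 = -27 (mod 11).
    Reduce coefficients mod 11: 6·t ≡ 6 (mod 11).
    The inverse of 6 mod 11 is 2 (since 6·2 = 12 = 1·11 + 1), so t ≡ 2·6 = 12 ≡ 1 (mod 11).
    Then x = 32 + 39·1 = 71, valid modulo lcm(39, 11) = 429: x ≡ 71 (mod 429).
Verify: 71 mod 3 = 2 ✓, 71 mod 13 = 6 ✓, 71 mod 11 = 5 ✓.

x ≡ 71 (mod 429).


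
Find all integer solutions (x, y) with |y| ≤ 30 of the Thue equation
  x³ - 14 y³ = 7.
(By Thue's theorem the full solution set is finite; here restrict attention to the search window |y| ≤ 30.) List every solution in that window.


The equation is x³ - 14y³ = 7. For fixed y, x³ = 14·y³ + 7, so a solution requires the RHS to be a perfect cube.
Strategy: iterate y from -30 to 30, compute RHS = 14·y³ + 7, and check whether it is a (positive or negative) perfect cube.
Check small values of y:
  y = 0: RHS = 7 is not a perfect cube.
  y = 1: RHS = 21 is not a perfect cube.
  y = -1: RHS = -7 is not a perfect cube.
  y = 2: RHS = 119 is not a perfect cube.
  y = -2: RHS = -105 is not a perfect cube.
  y = 3: RHS = 385 is not a perfect cube.
  y = -3: RHS = -371 is not a perfect cube.
Continuing the search up to |y| = 30 finds no solutions either.
No (x, y) in the scanned range satisfies the equation.

No integer solutions with |y| ≤ 30.


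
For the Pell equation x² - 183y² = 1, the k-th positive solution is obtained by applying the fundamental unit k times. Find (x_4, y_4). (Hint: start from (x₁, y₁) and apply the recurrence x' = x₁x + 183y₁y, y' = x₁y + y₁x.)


Step 1: Find the fundamental solution (x₁, y₁) of x² - 183y² = 1.
  Expand √183 as a continued fraction. a₀ = ⌊√183⌋ = 13; iterate m_{k+1} = d_k·a_k − m_k, d_{k+1} = (183 − m_{k+1}²)/d_k, a_{k+1} = ⌊(a₀ + m_{k+1})/d_{k+1}⌋ (starting m₀ = 0, d₀ = 1), with convergents p_k = a_k·p_{k-1} + p_{k-2}, q_k = a_k·q_{k-1} + q_{k-2} (p₋₁ = 1, q₋₁ = 0):
  k = 0: a₀ = 13; p₀/q₀ = 13/1; p₀² − 183·q₀² = 169 − 183 = -14.
  k = 1: m = 13, d = 14, a = ⌊(13 + 13)/14⌋ = 1; p/q = (1·13 + 1)/(1·1 + 0) = 14/1; p² − 183·q² = 196 − 183 = 13.
  k = 2: m = 1, d = 13, a = ⌊(13 + 1)/13⌋ = 1; p/q = (1·14 + 13)/(1·1 + 1) = 27/2; p² − 183·q² = 729 − 732 = -3.
  k = 3: m = 12, d = 3, a = ⌊(13 + 12)/3⌋ = 8; p/q = (8·27 + 14)/(8·2 + 1) = 230/17; p² − 183·q² = 52900 − 52887 = 13.
  k = 4: m = 12, d = 13, a = ⌊(13 + 12)/13⌋ = 1; p/q = (1·230 + 27)/(1·17 + 2) = 257/19; p² − 183·q² = 66049 − 66063 = -14.
  k = 5: m = 1, d = 14, a = ⌊(13 + 1)/14⌋ = 1; p/q = (1·257 + 230)/(1·19 + 17) = 487/36; p² − 183·q² = 237169 − 237168 = 1.
  The first convergent with p² − 183·q² = 1 gives the fundamental solution (x₁, y₁) = (487, 36).
Step 2: Apply the recurrence (x_{n+1}, y_{n+1}) = (x₁x_n + 183y₁y_n, x₁y_n + y₁x_n) repeatedly.
  From (x_1, y_1) = (487, 36): x_2 = 487·487 + 183·36·36 = 474337; y_2 = 487·36 + 36·487 = 35064.
  From (x_2, y_2) = (474337, 35064): x_3 = 487·474337 + 183·36·35064 = 462003751; y_3 = 487·35064 + 36·474337 = 34152300.
  From (x_3, y_3) = (462003751, 34152300): x_4 = 487·462003751 + 183·36·34152300 = 449991179137; y_4 = 487·34152300 + 36·462003751 = 33264305136.
Step 3: Verify x_4² - 183·y_4² = 202492061301107624064769 - 202492061301107624064768 = 1 (should be 1). ✓

(x_1, y_1) = (487, 36); (x_4, y_4) = (449991179137, 33264305136).


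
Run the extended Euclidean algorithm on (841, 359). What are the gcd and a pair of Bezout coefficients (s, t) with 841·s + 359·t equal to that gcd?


Euclidean algorithm on (841, 359) — divide until remainder is 0:
  841 = 2 · 359 + 123
  359 = 2 · 123 + 113
  123 = 1 · 113 + 10
  113 = 11 · 10 + 3
  10 = 3 · 3 + 1
  3 = 3 · 1 + 0
gcd(841, 359) = 1.
Track Bezout coefficients alongside the remainders: start with r₀ = 841 = a·1 + b·0 (s = 1, t = 0) and r₁ = 359 = a·0 + b·1 (s = 0, t = 1); each new remainder r_{k+1} = r_{k-1} − q_k·r_k inherits s_{k+1} = s_{k-1} − q_k·s_k, t_{k+1} = t_{k-1} − q_k·t_k, so r_k = a·s_k + b·t_k at every step:
  q = 2: r = 123, s = 1 − 2·0 = 1, t = 0 − 2·1 = -2  (check: 841·1 + 359·(-2) = 123)
  q = 2: r = 113, s = 0 − 2·1 = -2, t = 1 − 2·(-2) = 5  (check: 841·(-2) + 359·5 = 113)
  q = 1: r = 10, s = 1 − 1·(-2) = 3, t = -2 − 1·5 = -7  (check: 841·3 + 359·(-7) = 10)
  q = 11: r = 3, s = -2 − 11·3 = -35, t = 5 − 11·(-7) = 82  (check: 841·(-35) + 359·82 = 3)
  q = 3: r = 1, s = 3 − 3·(-35) = 108, t = -7 − 3·82 = -253  (check: 841·108 + 359·(-253) = 1)
The row with r = 1 (the gcd) gives the Bezout coefficients s = 108, t = -253.
Result: 841 · (108) + 359 · (-253) = 1.

gcd(841, 359) = 1; s = 108, t = -253 (check: 841·108 + 359·(-253) = 1).


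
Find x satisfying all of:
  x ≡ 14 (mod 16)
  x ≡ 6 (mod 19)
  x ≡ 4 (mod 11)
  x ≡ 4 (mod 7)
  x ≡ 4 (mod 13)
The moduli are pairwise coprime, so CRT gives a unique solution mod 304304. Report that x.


Product of moduli M = 16 · 19 · 11 · 7 · 13 = 304304.
Merge one congruence at a time:
  Start: x ≡ 14 (mod 16).
  Combine with x ≡ 6 (mod 19); new modulus lcm = 304.
    Write x = 14 + 16·t and substitute into x ≡ 6 (mod 19): 16·t ≡ 6 − 14 = -8 (mod 19).
    Reduce coefficients mod 19: 16·t ≡ 11 (mod 19).
    The inverse of 16 mod 19 is 6 (since 16·6 = 96 = 5·19 + 1), so t ≡ 6·11 = 66 ≡ 9 (mod 19).
    Then x = 14 + 16·9 = 158, valid modulo lcm(16, 19) = 304: x ≡ 158 (mod 304).
  Combine with x ≡ 4 (mod 11); new modulus lcm = 3344.
    Write x = 158 + 304·t and substitute into x ≡ 4 (mod 11): 304·t ≡ 4 − 158 = -154 (mod 11).
    Reduce coefficients mod 11: 7·t ≡ 0 (mod 11).
    The inverse of 7 mod 11 is 8 (since 7·8 = 56 = 5·11 + 1), so t ≡ 8·0 = 0 ≡ 0 (mod 11).
    Then x = 158 + 304·0 = 158, valid modulo lcm(304, 11) = 3344: x ≡ 158 (mod 3344).
  Combine with x ≡ 4 (mod 7); new modulus lcm = 23408.
    Write x = 158 + 3344·t and substitute into x ≡ 4 (mod 7): 3344·t ≡ 4 − 158 = -154 (mod 7).
    Reduce coefficients mod 7: 5·t ≡ 0 (mod 7).
    The inverse of 5 mod 7 is 3 (since 5·3 = 15 = 2·7 + 1), so t ≡ 3·0 = 0 ≡ 0 (mod 7).
    Then x = 158 + 3344·0 = 158, valid modulo lcm(3344, 7) = 23408: x ≡ 158 (mod 23408).
  Combine with x ≡ 4 (mod 13); new modulus lcm = 304304.
    Write x = 158 + 23408·t and substitute into x ≡ 4 (mod 13): 23408·t ≡ 4 − 158 = -154 (mod 13).
    Reduce coefficients mod 13: 8·t ≡ 2 (mod 13).
    The inverse of 8 mod 13 is 5 (since 8·5 = 40 = 3·13 + 1), so t ≡ 5·2 = 10 ≡ 10 (mod 13).
    Then x = 158 + 23408·10 = 234238, valid modulo lcm(23408, 13) = 304304: x ≡ 234238 (mod 304304).
Verify against each original: 234238 mod 16 = 14, 234238 mod 19 = 6, 234238 mod 11 = 4, 234238 mod 7 = 4, 234238 mod 13 = 4.

x ≡ 234238 (mod 304304).
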